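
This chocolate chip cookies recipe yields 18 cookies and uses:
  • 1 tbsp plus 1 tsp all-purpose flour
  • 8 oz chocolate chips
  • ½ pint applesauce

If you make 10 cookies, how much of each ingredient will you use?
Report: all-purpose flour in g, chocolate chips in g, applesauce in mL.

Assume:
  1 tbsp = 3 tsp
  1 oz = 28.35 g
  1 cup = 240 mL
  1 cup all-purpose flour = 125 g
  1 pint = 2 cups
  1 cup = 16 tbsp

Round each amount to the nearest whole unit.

Scaling factor: 10/18 = 5/9.
all-purpose flour: (1 tbsp + 1 tsp = 4/3 tbsp) × 5/9 ÷ 16 tbsp/cup × 125 g/cup ≈ 6 g
chocolate chips: 8 oz × 5/9 × 28.35 g/oz = 126 g
applesauce: 0.5 pint × 5/9 × 2 cup/pint × 240 mL/cup ≈ 133 mL

all-purpose flour: 6 g; chocolate chips: 126 g; applesauce: 133 mL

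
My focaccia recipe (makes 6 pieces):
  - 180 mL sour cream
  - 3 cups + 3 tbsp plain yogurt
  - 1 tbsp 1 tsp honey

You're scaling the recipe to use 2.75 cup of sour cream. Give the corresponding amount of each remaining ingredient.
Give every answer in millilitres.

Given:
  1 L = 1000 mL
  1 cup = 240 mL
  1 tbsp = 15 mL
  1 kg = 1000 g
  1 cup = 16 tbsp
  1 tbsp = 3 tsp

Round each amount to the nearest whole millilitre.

plain yogurt: 2805 mL; honey: 73 mL

The original recipe has 0.75 cup of sour cream, so the scaling factor is 2.75 ÷ 0.75 = 11/3.
plain yogurt: (3 cup + 3 tbsp = 3.1875 cup) × 11/3 × 240 mL/cup = 2805 mL
honey: (1 tbsp + 1 tsp = 4/3 tbsp) × 11/3 × 15 mL/tbsp ≈ 73 mL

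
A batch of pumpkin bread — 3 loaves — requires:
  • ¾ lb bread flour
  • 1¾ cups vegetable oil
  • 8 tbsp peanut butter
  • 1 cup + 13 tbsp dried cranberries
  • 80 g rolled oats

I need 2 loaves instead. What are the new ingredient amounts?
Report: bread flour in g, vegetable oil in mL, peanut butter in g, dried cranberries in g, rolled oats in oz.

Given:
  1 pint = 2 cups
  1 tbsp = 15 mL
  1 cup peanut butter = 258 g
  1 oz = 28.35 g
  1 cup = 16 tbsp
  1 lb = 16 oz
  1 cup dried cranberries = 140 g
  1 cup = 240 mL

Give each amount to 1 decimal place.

Scaling factor: 2/3.
bread flour: 0.75 lb × 2/3 × 16 oz/lb × 28.35 g/oz = 226.8 g
vegetable oil: 1.75 cup × 2/3 × 240 mL/cup = 280.0 mL
peanut butter: 8 tbsp × 2/3 ÷ 16 tbsp/cup × 258 g/cup = 86.0 g
dried cranberries: (1 cup + 13 tbsp = 1.8125 cup) × 2/3 × 140 g/cup ≈ 169.2 g
rolled oats: 80 g × 2/3 ÷ 28.35 g/oz ≈ 1.9 oz

bread flour: 226.8 g; vegetable oil: 280.0 mL; peanut butter: 86.0 g; dried cranberries: 169.2 g; rolled oats: 1.9 oz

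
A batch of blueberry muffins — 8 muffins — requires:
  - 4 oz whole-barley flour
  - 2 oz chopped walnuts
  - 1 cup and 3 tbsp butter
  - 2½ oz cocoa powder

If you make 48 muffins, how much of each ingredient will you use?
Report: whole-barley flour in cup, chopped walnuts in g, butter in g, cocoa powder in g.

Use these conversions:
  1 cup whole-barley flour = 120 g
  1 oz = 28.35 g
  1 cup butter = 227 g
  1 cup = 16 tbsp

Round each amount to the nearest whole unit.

whole-barley flour: 6 cup; chopped walnuts: 340 g; butter: 1617 g; cocoa powder: 425 g

Scaling factor: 48/8 = 6.
whole-barley flour: 4 oz × 6 × 28.35 g/oz ÷ 120 g/cup ≈ 6 cup
chopped walnuts: 2 oz × 6 × 28.35 g/oz ≈ 340 g
butter: (1 cup + 3 tbsp = 1.1875 cup) × 6 × 227 g/cup ≈ 1617 g
cocoa powder: 2.5 oz × 6 × 28.35 g/oz ≈ 425 g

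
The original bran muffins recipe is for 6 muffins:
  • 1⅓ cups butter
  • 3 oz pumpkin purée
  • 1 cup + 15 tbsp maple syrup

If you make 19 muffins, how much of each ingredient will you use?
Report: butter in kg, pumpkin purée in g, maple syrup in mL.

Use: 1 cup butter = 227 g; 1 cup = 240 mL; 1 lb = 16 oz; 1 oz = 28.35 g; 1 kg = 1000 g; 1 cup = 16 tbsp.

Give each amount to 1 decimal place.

butter: 1.0 kg; pumpkin purée: 269.3 g; maple syrup: 1472.5 mL

Scaling factor: 19/6.
butter: 4/3 cup × 19/6 × 227 g/cup ÷ 1000 g/kg ≈ 1.0 kg
pumpkin purée: 3 oz × 19/6 × 28.35 g/oz ≈ 269.3 g
maple syrup: (1 cup + 15 tbsp = 1.9375 cup) × 19/6 × 240 mL/cup = 1472.5 mL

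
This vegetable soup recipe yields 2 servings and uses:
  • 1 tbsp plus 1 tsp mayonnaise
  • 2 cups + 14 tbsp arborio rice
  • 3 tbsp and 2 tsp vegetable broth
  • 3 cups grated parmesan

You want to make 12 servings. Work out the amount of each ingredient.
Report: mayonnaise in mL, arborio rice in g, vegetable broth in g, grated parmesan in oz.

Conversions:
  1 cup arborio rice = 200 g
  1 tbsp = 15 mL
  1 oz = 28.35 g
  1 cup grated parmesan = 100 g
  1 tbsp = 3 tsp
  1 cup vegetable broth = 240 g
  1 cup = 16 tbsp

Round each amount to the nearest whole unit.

Scaling factor: 12/2 = 6.
mayonnaise: (1 tbsp + 1 tsp = 4/3 tbsp) × 6 × 15 mL/tbsp = 120 mL
arborio rice: (2 cup + 14 tbsp = 2.875 cup) × 6 × 200 g/cup = 3450 g
vegetable broth: (3 tbsp + 2 tsp = 11/3 tbsp) × 6 ÷ 16 tbsp/cup × 240 g/cup = 330 g
grated parmesan: 3 cup × 6 × 100 g/cup ÷ 28.35 g/oz ≈ 63 oz

mayonnaise: 120 mL; arborio rice: 3450 g; vegetable broth: 330 g; grated parmesan: 63 oz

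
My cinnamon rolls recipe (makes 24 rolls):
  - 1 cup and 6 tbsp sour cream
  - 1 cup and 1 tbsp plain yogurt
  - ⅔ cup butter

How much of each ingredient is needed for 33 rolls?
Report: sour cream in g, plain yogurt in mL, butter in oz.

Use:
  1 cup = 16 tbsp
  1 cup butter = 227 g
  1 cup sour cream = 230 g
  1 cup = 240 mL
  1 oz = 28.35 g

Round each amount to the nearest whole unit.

Scaling factor: 33/24 = 11/8 = 1.375.
sour cream: (1 cup + 6 tbsp = 1.375 cup) × 11/8 × 230 g/cup ≈ 435 g
plain yogurt: (1 cup + 1 tbsp = 1.0625 cup) × 11/8 × 240 mL/cup ≈ 351 mL
butter: 2/3 cup × 11/8 × 227 g/cup ÷ 28.35 g/oz ≈ 7 oz

sour cream: 435 g; plain yogurt: 351 mL; butter: 7 oz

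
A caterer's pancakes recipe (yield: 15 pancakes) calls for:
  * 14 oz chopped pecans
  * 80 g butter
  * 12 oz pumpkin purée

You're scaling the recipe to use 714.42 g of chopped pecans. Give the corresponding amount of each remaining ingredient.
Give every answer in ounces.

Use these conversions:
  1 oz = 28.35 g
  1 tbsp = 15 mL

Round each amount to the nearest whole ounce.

butter: 5 oz; pumpkin purée: 22 oz

The original recipe has 396.9 g of chopped pecans, so the scaling factor is 714.42 ÷ 396.9 = 9/5 = 1.8.
butter: 80 g × 9/5 ÷ 28.35 g/oz ≈ 5 oz
pumpkin purée: 12 oz × 9/5 ≈ 22 oz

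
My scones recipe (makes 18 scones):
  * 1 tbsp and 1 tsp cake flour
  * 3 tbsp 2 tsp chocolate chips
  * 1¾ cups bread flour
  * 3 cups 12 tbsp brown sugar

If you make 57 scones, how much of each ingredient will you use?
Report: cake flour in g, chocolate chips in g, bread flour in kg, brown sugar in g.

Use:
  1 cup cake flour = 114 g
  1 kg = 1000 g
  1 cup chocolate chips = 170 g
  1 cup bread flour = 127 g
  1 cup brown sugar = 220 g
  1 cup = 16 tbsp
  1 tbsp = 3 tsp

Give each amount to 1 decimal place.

cake flour: 30.1 g; chocolate chips: 123.4 g; bread flour: 0.7 kg; brown sugar: 2612.5 g

Scaling factor: 57/18 = 19/6.
cake flour: (1 tbsp + 1 tsp = 4/3 tbsp) × 19/6 ÷ 16 tbsp/cup × 114 g/cup ≈ 30.1 g
chocolate chips: (3 tbsp + 2 tsp = 11/3 tbsp) × 19/6 ÷ 16 tbsp/cup × 170 g/cup ≈ 123.4 g
bread flour: 1.75 cup × 19/6 × 127 g/cup ÷ 1000 g/kg ≈ 0.7 kg
brown sugar: (3 cup + 12 tbsp = 3.75 cup) × 19/6 × 220 g/cup = 2612.5 g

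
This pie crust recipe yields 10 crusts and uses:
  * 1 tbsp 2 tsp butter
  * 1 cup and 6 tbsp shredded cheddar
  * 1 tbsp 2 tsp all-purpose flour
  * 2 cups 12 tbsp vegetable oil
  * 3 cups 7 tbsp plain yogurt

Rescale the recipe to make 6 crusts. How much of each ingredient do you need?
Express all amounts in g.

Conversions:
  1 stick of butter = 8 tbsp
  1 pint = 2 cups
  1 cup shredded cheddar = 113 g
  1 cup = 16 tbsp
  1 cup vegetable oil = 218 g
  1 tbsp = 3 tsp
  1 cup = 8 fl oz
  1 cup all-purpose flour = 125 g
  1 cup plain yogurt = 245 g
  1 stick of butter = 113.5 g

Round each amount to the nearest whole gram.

butter: 14 g; shredded cheddar: 93 g; all-purpose flour: 8 g; vegetable oil: 360 g; plain yogurt: 505 g

Scaling factor: 6/10 = 3/5 = 0.6.
butter: (1 tbsp + 2 tsp = 5/3 tbsp) × 3/5 ÷ 8 tbsp/stick × 113.5 g/stick ≈ 14 g
shredded cheddar: (1 cup + 6 tbsp = 1.375 cup) × 3/5 × 113 g/cup ≈ 93 g
all-purpose flour: (1 tbsp + 2 tsp = 5/3 tbsp) × 3/5 ÷ 16 tbsp/cup × 125 g/cup ≈ 8 g
vegetable oil: (2 cup + 12 tbsp = 2.75 cup) × 3/5 × 218 g/cup ≈ 360 g
plain yogurt: (3 cup + 7 tbsp = 3.4375 cup) × 3/5 × 245 g/cup ≈ 505 g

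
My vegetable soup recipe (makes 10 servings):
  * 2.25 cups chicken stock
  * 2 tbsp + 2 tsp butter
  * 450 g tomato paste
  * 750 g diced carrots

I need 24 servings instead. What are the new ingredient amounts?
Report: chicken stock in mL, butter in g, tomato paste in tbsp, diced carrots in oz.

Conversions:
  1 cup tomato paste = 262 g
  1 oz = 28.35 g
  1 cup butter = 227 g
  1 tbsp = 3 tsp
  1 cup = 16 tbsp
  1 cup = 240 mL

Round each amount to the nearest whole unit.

chicken stock: 1296 mL; butter: 91 g; tomato paste: 66 tbsp; diced carrots: 63 oz

Scaling factor: 24/10 = 12/5 = 2.4.
chicken stock: 2.25 cup × 12/5 × 240 mL/cup = 1296 mL
butter: (2 tbsp + 2 tsp = 8/3 tbsp) × 12/5 ÷ 16 tbsp/cup × 227 g/cup ≈ 91 g
tomato paste: 450 g × 12/5 ÷ 262 g/cup × 16 tbsp/cup ≈ 66 tbsp
diced carrots: 750 g × 12/5 ÷ 28.35 g/oz ≈ 63 oz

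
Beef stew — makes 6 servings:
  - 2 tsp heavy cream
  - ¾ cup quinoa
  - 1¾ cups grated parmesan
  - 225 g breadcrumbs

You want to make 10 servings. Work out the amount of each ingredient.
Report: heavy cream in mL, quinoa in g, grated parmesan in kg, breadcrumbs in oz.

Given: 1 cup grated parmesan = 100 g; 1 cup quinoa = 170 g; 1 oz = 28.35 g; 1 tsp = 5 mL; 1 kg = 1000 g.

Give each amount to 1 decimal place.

heavy cream: 16.7 mL; quinoa: 212.5 g; grated parmesan: 0.3 kg; breadcrumbs: 13.2 oz

Scaling factor: 10/6 = 5/3.
heavy cream: 2 tsp × 5/3 × 5 mL/tsp ≈ 16.7 mL
quinoa: 0.75 cup × 5/3 × 170 g/cup = 212.5 g
grated parmesan: 1.75 cup × 5/3 × 100 g/cup ÷ 1000 g/kg ≈ 0.3 kg
breadcrumbs: 225 g × 5/3 ÷ 28.35 g/oz ≈ 13.2 oz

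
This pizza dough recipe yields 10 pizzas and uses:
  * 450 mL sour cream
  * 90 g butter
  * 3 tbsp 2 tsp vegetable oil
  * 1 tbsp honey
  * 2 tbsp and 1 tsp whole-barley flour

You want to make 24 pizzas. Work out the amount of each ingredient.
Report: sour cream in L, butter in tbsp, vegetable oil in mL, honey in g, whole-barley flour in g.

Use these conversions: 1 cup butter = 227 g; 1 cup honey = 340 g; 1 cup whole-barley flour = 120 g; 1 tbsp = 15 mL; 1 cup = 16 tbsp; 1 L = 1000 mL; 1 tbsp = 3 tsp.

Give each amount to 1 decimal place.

sour cream: 1.1 L; butter: 15.2 tbsp; vegetable oil: 132.0 mL; honey: 51.0 g; whole-barley flour: 42.0 g

Scaling factor: 24/10 = 12/5 = 2.4.
sour cream: 450 mL × 12/5 ÷ 1000 mL/L ≈ 1.1 L
butter: 90 g × 12/5 ÷ 227 g/cup × 16 tbsp/cup ≈ 15.2 tbsp
vegetable oil: (3 tbsp + 2 tsp = 11/3 tbsp) × 12/5 × 15 mL/tbsp = 132.0 mL
honey: 1 tbsp × 12/5 ÷ 16 tbsp/cup × 340 g/cup = 51.0 g
whole-barley flour: (2 tbsp + 1 tsp = 7/3 tbsp) × 12/5 ÷ 16 tbsp/cup × 120 g/cup = 42.0 g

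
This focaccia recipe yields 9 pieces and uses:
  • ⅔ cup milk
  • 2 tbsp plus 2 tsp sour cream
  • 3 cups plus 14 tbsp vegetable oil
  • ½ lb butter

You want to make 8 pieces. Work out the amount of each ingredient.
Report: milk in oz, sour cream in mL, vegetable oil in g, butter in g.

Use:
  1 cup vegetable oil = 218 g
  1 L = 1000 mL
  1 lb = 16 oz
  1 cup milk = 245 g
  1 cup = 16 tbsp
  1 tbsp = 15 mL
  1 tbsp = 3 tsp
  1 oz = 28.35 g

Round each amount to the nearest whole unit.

Scaling factor: 8/9.
milk: 2/3 cup × 8/9 × 245 g/cup ÷ 28.35 g/oz ≈ 5 oz
sour cream: (2 tbsp + 2 tsp = 8/3 tbsp) × 8/9 × 15 mL/tbsp ≈ 36 mL
vegetable oil: (3 cup + 14 tbsp = 3.875 cup) × 8/9 × 218 g/cup ≈ 751 g
butter: 0.5 lb × 8/9 × 16 oz/lb × 28.35 g/oz ≈ 202 g

milk: 5 oz; sour cream: 36 mL; vegetable oil: 751 g; butter: 202 g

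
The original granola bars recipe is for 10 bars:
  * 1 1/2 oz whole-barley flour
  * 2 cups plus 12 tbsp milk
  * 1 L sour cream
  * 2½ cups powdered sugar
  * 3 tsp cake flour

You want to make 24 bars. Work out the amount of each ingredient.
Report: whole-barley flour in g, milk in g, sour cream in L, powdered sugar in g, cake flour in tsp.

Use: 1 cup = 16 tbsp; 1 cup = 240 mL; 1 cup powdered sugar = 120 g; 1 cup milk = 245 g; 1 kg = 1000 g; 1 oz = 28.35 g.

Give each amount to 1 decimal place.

Scaling factor: 24/10 = 12/5 = 2.4.
whole-barley flour: 1.5 oz × 12/5 × 28.35 g/oz ≈ 102.1 g
milk: (2 cup + 12 tbsp = 2.75 cup) × 12/5 × 245 g/cup = 1617.0 g
sour cream: 1 L × 12/5 = 2.4 L
powdered sugar: 2.5 cup × 12/5 × 120 g/cup = 720.0 g
cake flour: 3 tsp × 12/5 = 7.2 tsp

whole-barley flour: 102.1 g; milk: 1617.0 g; sour cream: 2.4 L; powdered sugar: 720.0 g; cake flour: 7.2 tsp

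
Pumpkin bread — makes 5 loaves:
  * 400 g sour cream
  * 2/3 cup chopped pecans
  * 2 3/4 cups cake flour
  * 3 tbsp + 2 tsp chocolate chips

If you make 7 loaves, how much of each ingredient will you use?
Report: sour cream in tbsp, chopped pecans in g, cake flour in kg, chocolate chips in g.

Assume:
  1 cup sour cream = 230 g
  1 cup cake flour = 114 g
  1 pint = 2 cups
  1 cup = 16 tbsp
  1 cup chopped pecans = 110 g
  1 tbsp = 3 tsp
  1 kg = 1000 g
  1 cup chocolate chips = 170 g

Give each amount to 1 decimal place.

Scaling factor: 7/5 = 1.4.
sour cream: 400 g × 7/5 ÷ 230 g/cup × 16 tbsp/cup ≈ 39.0 tbsp
chopped pecans: 2/3 cup × 7/5 × 110 g/cup ≈ 102.7 g
cake flour: 2.75 cup × 7/5 × 114 g/cup ÷ 1000 g/kg ≈ 0.4 kg
chocolate chips: (3 tbsp + 2 tsp = 11/3 tbsp) × 7/5 ÷ 16 tbsp/cup × 170 g/cup ≈ 54.5 g

sour cream: 39.0 tbsp; chopped pecans: 102.7 g; cake flour: 0.4 kg; chocolate chips: 54.5 g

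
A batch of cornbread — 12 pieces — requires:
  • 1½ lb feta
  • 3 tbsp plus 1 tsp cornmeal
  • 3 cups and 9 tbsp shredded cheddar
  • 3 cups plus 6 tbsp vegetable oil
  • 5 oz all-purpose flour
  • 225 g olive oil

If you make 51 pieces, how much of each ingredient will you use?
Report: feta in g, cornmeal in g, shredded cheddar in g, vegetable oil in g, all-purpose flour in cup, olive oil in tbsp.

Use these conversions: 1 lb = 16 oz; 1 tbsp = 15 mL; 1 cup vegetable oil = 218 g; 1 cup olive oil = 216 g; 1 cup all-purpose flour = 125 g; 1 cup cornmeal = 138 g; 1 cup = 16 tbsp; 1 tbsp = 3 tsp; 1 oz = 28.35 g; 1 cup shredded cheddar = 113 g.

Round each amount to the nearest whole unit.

Scaling factor: 51/12 = 17/4 = 4.25.
feta: 1.5 lb × 17/4 × 16 oz/lb × 28.35 g/oz ≈ 2892 g
cornmeal: (3 tbsp + 1 tsp = 10/3 tbsp) × 17/4 ÷ 16 tbsp/cup × 138 g/cup ≈ 122 g
shredded cheddar: (3 cup + 9 tbsp = 3.5625 cup) × 17/4 × 113 g/cup ≈ 1711 g
vegetable oil: (3 cup + 6 tbsp = 3.375 cup) × 17/4 × 218 g/cup ≈ 3127 g
all-purpose flour: 5 oz × 17/4 × 28.35 g/oz ÷ 125 g/cup ≈ 5 cup
olive oil: 225 g × 17/4 ÷ 216 g/cup × 16 tbsp/cup ≈ 71 tbsp

feta: 2892 g; cornmeal: 122 g; shredded cheddar: 1711 g; vegetable oil: 3127 g; all-purpose flour: 5 cup; olive oil: 71 tbsp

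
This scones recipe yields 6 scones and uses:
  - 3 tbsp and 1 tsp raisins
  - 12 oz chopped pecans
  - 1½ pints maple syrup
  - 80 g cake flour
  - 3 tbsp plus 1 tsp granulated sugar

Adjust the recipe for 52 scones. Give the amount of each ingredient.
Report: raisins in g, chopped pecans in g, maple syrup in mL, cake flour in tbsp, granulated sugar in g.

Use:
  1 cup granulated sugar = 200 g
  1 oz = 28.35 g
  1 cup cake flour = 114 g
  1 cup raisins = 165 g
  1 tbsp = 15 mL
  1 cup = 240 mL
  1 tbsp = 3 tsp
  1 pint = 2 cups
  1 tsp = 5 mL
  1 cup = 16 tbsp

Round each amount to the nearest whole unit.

Scaling factor: 52/6 = 26/3.
raisins: (3 tbsp + 1 tsp = 10/3 tbsp) × 26/3 ÷ 16 tbsp/cup × 165 g/cup ≈ 298 g
chopped pecans: 12 oz × 26/3 × 28.35 g/oz ≈ 2948 g
maple syrup: 1.5 pint × 26/3 × 2 cup/pint × 240 mL/cup = 6240 mL
cake flour: 80 g × 26/3 ÷ 114 g/cup × 16 tbsp/cup ≈ 97 tbsp
granulated sugar: (3 tbsp + 1 tsp = 10/3 tbsp) × 26/3 ÷ 16 tbsp/cup × 200 g/cup ≈ 361 g

raisins: 298 g; chopped pecans: 2948 g; maple syrup: 6240 mL; cake flour: 97 tbsp; granulated sugar: 361 g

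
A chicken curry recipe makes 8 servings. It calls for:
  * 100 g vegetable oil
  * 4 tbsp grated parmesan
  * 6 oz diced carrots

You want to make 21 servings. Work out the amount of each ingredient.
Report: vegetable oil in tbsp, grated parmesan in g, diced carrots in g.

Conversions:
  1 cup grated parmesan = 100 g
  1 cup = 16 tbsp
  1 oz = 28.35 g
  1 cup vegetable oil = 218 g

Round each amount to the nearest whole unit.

vegetable oil: 19 tbsp; grated parmesan: 66 g; diced carrots: 447 g

Scaling factor: 21/8 = 2.625.
vegetable oil: 100 g × 21/8 ÷ 218 g/cup × 16 tbsp/cup ≈ 19 tbsp
grated parmesan: 4 tbsp × 21/8 ÷ 16 tbsp/cup × 100 g/cup ≈ 66 g
diced carrots: 6 oz × 21/8 × 28.35 g/oz ≈ 447 g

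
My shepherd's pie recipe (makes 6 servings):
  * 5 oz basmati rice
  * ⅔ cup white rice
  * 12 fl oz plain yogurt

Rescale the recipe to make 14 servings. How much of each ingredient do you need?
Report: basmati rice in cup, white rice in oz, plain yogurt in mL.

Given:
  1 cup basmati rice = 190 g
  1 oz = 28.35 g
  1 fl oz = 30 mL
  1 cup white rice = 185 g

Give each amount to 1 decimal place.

Scaling factor: 14/6 = 7/3.
basmati rice: 5 oz × 7/3 × 28.35 g/oz ÷ 190 g/cup ≈ 1.7 cup
white rice: 2/3 cup × 7/3 × 185 g/cup ÷ 28.35 g/oz ≈ 10.2 oz
plain yogurt: 12 fl oz × 7/3 × 30 mL/fl oz = 840.0 mL

basmati rice: 1.7 cup; white rice: 10.2 oz; plain yogurt: 840.0 mL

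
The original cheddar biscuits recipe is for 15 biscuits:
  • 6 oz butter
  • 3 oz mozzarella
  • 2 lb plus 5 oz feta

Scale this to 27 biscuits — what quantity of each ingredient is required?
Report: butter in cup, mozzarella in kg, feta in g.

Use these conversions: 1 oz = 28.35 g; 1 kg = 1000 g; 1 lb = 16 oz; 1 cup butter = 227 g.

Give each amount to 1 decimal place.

Scaling factor: 27/15 = 9/5 = 1.8.
butter: 6 oz × 9/5 × 28.35 g/oz ÷ 227 g/cup ≈ 1.3 cup
mozzarella: 3 oz × 9/5 × 28.35 g/oz ÷ 1000 g/kg ≈ 0.2 kg
feta: (2 lb + 5 oz = 2.3125 lb) × 9/5 × 16 oz/lb × 28.35 g/oz ≈ 1888.1 g

butter: 1.3 cup; mozzarella: 0.2 kg; feta: 1888.1 g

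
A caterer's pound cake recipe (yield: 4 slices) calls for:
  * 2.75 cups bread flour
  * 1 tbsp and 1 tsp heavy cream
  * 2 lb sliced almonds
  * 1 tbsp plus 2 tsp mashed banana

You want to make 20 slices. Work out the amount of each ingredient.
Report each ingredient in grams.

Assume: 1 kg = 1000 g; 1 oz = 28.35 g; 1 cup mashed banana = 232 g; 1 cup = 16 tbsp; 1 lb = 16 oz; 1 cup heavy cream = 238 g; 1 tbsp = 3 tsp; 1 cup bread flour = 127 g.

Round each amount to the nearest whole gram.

bread flour: 1746 g; heavy cream: 99 g; sliced almonds: 4536 g; mashed banana: 121 g

Scaling factor: 20/4 = 5.
bread flour: 2.75 cup × 5 × 127 g/cup ≈ 1746 g
heavy cream: (1 tbsp + 1 tsp = 4/3 tbsp) × 5 ÷ 16 tbsp/cup × 238 g/cup ≈ 99 g
sliced almonds: 2 lb × 5 × 16 oz/lb × 28.35 g/oz = 4536 g
mashed banana: (1 tbsp + 2 tsp = 5/3 tbsp) × 5 ÷ 16 tbsp/cup × 232 g/cup ≈ 121 g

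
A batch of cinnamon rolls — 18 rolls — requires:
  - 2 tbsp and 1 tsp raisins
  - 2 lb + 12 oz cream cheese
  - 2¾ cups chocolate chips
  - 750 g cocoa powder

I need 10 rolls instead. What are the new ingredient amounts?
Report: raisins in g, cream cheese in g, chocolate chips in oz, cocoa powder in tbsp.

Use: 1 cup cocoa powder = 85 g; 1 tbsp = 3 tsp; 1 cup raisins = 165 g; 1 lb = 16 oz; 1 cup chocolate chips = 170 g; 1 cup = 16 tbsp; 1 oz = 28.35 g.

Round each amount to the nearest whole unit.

Scaling factor: 10/18 = 5/9.
raisins: (2 tbsp + 1 tsp = 7/3 tbsp) × 5/9 ÷ 16 tbsp/cup × 165 g/cup ≈ 13 g
cream cheese: (2 lb + 12 oz = 2.75 lb) × 5/9 × 16 oz/lb × 28.35 g/oz = 693 g
chocolate chips: 2.75 cup × 5/9 × 170 g/cup ÷ 28.35 g/oz ≈ 9 oz
cocoa powder: 750 g × 5/9 ÷ 85 g/cup × 16 tbsp/cup ≈ 78 tbsp

raisins: 13 g; cream cheese: 693 g; chocolate chips: 9 oz; cocoa powder: 78 tbsp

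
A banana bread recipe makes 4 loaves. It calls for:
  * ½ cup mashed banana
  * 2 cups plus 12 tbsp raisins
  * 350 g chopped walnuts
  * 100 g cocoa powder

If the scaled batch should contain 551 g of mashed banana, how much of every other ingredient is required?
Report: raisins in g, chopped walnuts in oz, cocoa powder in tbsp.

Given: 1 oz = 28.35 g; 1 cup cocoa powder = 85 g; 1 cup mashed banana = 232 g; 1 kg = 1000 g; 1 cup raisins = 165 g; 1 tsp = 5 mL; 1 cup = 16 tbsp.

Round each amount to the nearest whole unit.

The original recipe has 116 g of mashed banana, so the scaling factor is 551 ÷ 116 = 19/4 = 4.75.
raisins: (2 cup + 12 tbsp = 2.75 cup) × 19/4 × 165 g/cup ≈ 2155 g
chopped walnuts: 350 g × 19/4 ÷ 28.35 g/oz ≈ 59 oz
cocoa powder: 100 g × 19/4 ÷ 85 g/cup × 16 tbsp/cup ≈ 89 tbsp

raisins: 2155 g; chopped walnuts: 59 oz; cocoa powder: 89 tbsp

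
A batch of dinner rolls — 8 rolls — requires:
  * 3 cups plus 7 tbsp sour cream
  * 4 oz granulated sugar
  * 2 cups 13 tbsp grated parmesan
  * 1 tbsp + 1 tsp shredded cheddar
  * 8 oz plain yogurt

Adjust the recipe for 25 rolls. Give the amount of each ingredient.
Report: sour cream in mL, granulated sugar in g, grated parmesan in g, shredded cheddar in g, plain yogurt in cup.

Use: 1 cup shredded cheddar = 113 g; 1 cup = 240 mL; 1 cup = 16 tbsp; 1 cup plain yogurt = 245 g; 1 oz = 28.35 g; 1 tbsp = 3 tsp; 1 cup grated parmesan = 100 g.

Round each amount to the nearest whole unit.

sour cream: 2578 mL; granulated sugar: 354 g; grated parmesan: 879 g; shredded cheddar: 29 g; plain yogurt: 3 cup

Scaling factor: 25/8 = 3.125.
sour cream: (3 cup + 7 tbsp = 3.4375 cup) × 25/8 × 240 mL/cup ≈ 2578 mL
granulated sugar: 4 oz × 25/8 × 28.35 g/oz ≈ 354 g
grated parmesan: (2 cup + 13 tbsp = 2.8125 cup) × 25/8 × 100 g/cup ≈ 879 g
shredded cheddar: (1 tbsp + 1 tsp = 4/3 tbsp) × 25/8 ÷ 16 tbsp/cup × 113 g/cup ≈ 29 g
plain yogurt: 8 oz × 25/8 × 28.35 g/oz ÷ 245 g/cup ≈ 3 cup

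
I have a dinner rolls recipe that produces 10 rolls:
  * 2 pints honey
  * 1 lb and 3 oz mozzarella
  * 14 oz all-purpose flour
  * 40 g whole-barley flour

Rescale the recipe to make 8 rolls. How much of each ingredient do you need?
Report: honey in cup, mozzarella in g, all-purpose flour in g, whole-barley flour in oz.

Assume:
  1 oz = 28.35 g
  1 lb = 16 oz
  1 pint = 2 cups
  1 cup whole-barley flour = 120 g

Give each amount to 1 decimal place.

Scaling factor: 8/10 = 4/5 = 0.8.
honey: 2 pint × 4/5 × 2 cup/pint = 3.2 cup
mozzarella: (1 lb + 3 oz = 1.1875 lb) × 4/5 × 16 oz/lb × 28.35 g/oz ≈ 430.9 g
all-purpose flour: 14 oz × 4/5 × 28.35 g/oz ≈ 317.5 g
whole-barley flour: 40 g × 4/5 ÷ 28.35 g/oz ≈ 1.1 oz

honey: 3.2 cup; mozzarella: 430.9 g; all-purpose flour: 317.5 g; whole-barley flour: 1.1 oz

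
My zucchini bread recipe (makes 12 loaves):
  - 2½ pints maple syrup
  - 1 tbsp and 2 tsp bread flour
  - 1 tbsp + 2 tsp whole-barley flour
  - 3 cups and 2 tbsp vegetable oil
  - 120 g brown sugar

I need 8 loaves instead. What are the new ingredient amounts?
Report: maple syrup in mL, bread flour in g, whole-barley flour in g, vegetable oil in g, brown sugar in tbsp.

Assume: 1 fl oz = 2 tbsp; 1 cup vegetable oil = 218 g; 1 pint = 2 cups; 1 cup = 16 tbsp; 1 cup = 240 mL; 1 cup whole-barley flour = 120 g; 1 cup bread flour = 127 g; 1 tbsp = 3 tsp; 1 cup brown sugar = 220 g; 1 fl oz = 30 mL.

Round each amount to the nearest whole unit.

maple syrup: 800 mL; bread flour: 9 g; whole-barley flour: 8 g; vegetable oil: 454 g; brown sugar: 6 tbsp

Scaling factor: 8/12 = 2/3.
maple syrup: 2.5 pint × 2/3 × 2 cup/pint × 240 mL/cup = 800 mL
bread flour: (1 tbsp + 2 tsp = 5/3 tbsp) × 2/3 ÷ 16 tbsp/cup × 127 g/cup ≈ 9 g
whole-barley flour: (1 tbsp + 2 tsp = 5/3 tbsp) × 2/3 ÷ 16 tbsp/cup × 120 g/cup ≈ 8 g
vegetable oil: (3 cup + 2 tbsp = 3.125 cup) × 2/3 × 218 g/cup ≈ 454 g
brown sugar: 120 g × 2/3 ÷ 220 g/cup × 16 tbsp/cup ≈ 6 tbsp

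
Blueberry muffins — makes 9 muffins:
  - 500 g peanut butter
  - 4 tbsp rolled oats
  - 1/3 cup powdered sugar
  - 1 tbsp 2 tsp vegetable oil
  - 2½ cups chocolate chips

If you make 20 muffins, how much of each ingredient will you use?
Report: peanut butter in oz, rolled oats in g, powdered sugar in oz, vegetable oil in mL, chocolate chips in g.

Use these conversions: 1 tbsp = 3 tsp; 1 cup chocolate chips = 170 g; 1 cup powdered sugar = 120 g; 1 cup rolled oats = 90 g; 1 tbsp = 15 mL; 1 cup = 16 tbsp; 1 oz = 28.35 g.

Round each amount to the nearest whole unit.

Scaling factor: 20/9.
peanut butter: 500 g × 20/9 ÷ 28.35 g/oz ≈ 39 oz
rolled oats: 4 tbsp × 20/9 ÷ 16 tbsp/cup × 90 g/cup = 50 g
powdered sugar: 1/3 cup × 20/9 × 120 g/cup ÷ 28.35 g/oz ≈ 3 oz
vegetable oil: (1 tbsp + 2 tsp = 5/3 tbsp) × 20/9 × 15 mL/tbsp ≈ 56 mL
chocolate chips: 2.5 cup × 20/9 × 170 g/cup ≈ 944 g

peanut butter: 39 oz; rolled oats: 50 g; powdered sugar: 3 oz; vegetable oil: 56 mL; chocolate chips: 944 g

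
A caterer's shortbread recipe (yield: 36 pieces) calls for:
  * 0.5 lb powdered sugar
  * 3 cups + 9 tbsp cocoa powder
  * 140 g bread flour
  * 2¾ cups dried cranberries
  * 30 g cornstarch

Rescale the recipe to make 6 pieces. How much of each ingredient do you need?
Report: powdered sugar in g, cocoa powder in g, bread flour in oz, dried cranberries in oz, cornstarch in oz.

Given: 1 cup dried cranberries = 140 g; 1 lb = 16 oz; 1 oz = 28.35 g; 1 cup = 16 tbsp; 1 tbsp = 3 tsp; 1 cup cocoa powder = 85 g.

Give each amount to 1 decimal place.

powdered sugar: 37.8 g; cocoa powder: 50.5 g; bread flour: 0.8 oz; dried cranberries: 2.3 oz; cornstarch: 0.2 oz

Scaling factor: 6/36 = 1/6.
powdered sugar: 0.5 lb × 1/6 × 16 oz/lb × 28.35 g/oz = 37.8 g
cocoa powder: (3 cup + 9 tbsp = 3.5625 cup) × 1/6 × 85 g/cup ≈ 50.5 g
bread flour: 140 g × 1/6 ÷ 28.35 g/oz ≈ 0.8 oz
dried cranberries: 2.75 cup × 1/6 × 140 g/cup ÷ 28.35 g/oz ≈ 2.3 oz
cornstarch: 30 g × 1/6 ÷ 28.35 g/oz ≈ 0.2 oz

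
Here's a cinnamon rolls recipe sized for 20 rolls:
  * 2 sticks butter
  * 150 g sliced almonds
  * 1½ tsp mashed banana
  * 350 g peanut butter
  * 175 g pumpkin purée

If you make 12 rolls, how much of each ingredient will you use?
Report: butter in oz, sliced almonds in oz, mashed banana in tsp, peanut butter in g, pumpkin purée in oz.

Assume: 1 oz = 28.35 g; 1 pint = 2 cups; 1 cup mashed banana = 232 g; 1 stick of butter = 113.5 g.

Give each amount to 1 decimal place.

Scaling factor: 12/20 = 3/5 = 0.6.
butter: 2 stick × 3/5 × 113.5 g/stick ÷ 28.35 g/oz ≈ 4.8 oz
sliced almonds: 150 g × 3/5 ÷ 28.35 g/oz ≈ 3.2 oz
mashed banana: 1.5 tsp × 3/5 = 0.9 tsp
peanut butter: 350 g × 3/5 = 210.0 g
pumpkin purée: 175 g × 3/5 ÷ 28.35 g/oz ≈ 3.7 oz

butter: 4.8 oz; sliced almonds: 3.2 oz; mashed banana: 0.9 tsp; peanut butter: 210.0 g; pumpkin purée: 3.7 oz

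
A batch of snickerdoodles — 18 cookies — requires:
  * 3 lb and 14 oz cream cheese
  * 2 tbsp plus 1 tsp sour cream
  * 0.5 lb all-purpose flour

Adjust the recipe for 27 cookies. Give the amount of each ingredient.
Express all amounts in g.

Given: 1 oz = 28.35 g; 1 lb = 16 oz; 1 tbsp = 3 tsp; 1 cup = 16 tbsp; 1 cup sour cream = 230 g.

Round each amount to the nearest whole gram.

cream cheese: 2637 g; sour cream: 50 g; all-purpose flour: 340 g

Scaling factor: 27/18 = 3/2 = 1.5.
cream cheese: (3 lb + 14 oz = 3.875 lb) × 3/2 × 16 oz/lb × 28.35 g/oz ≈ 2637 g
sour cream: (2 tbsp + 1 tsp = 7/3 tbsp) × 3/2 ÷ 16 tbsp/cup × 230 g/cup ≈ 50 g
all-purpose flour: 0.5 lb × 3/2 × 16 oz/lb × 28.35 g/oz ≈ 340 g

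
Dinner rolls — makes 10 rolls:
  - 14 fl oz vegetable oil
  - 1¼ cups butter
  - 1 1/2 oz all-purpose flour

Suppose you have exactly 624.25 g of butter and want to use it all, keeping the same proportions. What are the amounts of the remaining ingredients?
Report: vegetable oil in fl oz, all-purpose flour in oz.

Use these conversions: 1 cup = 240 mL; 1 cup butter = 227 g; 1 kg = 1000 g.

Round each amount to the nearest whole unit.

The original recipe has 283.75 g of butter, so the scaling factor is 624.25 ÷ 283.75 = 11/5 = 2.2.
vegetable oil: 14 fl oz × 11/5 ≈ 31 fl oz
all-purpose flour: 1.5 oz × 11/5 ≈ 3 oz

vegetable oil: 31 fl oz; all-purpose flour: 3 oz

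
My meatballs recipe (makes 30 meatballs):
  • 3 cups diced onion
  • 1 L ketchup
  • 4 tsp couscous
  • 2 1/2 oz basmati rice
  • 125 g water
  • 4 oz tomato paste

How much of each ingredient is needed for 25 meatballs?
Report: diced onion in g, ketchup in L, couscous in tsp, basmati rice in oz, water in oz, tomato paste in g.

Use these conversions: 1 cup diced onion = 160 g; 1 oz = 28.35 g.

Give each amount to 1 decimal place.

diced onion: 400.0 g; ketchup: 0.8 L; couscous: 3.3 tsp; basmati rice: 2.1 oz; water: 3.7 oz; tomato paste: 94.5 g

Scaling factor: 25/30 = 5/6.
diced onion: 3 cup × 5/6 × 160 g/cup = 400.0 g
ketchup: 1 L × 5/6 ≈ 0.8 L
couscous: 4 tsp × 5/6 ≈ 3.3 tsp
basmati rice: 2.5 oz × 5/6 ≈ 2.1 oz
water: 125 g × 5/6 ÷ 28.35 g/oz ≈ 3.7 oz
tomato paste: 4 oz × 5/6 × 28.35 g/oz = 94.5 g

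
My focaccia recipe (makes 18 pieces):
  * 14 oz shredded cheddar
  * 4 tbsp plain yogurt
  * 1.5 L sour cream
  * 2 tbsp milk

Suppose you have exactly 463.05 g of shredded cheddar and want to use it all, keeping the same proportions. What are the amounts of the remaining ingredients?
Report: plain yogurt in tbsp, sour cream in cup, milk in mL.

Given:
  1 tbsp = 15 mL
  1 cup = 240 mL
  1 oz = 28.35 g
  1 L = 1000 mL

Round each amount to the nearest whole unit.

The original recipe has 396.9 g of shredded cheddar, so the scaling factor is 463.05 ÷ 396.9 = 7/6.
plain yogurt: 4 tbsp × 7/6 ≈ 5 tbsp
sour cream: 1.5 L × 7/6 × 1000 mL/L ÷ 240 mL/cup ≈ 7 cup
milk: 2 tbsp × 7/6 × 15 mL/tbsp = 35 mL

plain yogurt: 5 tbsp; sour cream: 7 cup; milk: 35 mL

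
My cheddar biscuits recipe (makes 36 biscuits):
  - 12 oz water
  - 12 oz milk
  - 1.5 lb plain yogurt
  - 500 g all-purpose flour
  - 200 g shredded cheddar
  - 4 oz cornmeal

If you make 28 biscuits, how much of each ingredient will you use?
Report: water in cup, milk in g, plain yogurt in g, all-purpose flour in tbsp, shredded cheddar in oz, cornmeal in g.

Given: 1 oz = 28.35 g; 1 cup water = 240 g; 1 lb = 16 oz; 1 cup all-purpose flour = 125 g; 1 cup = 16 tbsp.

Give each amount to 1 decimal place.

water: 1.1 cup; milk: 264.6 g; plain yogurt: 529.2 g; all-purpose flour: 49.8 tbsp; shredded cheddar: 5.5 oz; cornmeal: 88.2 g

Scaling factor: 28/36 = 7/9.
water: 12 oz × 7/9 × 28.35 g/oz ÷ 240 g/cup ≈ 1.1 cup
milk: 12 oz × 7/9 × 28.35 g/oz = 264.6 g
plain yogurt: 1.5 lb × 7/9 × 16 oz/lb × 28.35 g/oz = 529.2 g
all-purpose flour: 500 g × 7/9 ÷ 125 g/cup × 16 tbsp/cup ≈ 49.8 tbsp
shredded cheddar: 200 g × 7/9 ÷ 28.35 g/oz ≈ 5.5 oz
cornmeal: 4 oz × 7/9 × 28.35 g/oz = 88.2 g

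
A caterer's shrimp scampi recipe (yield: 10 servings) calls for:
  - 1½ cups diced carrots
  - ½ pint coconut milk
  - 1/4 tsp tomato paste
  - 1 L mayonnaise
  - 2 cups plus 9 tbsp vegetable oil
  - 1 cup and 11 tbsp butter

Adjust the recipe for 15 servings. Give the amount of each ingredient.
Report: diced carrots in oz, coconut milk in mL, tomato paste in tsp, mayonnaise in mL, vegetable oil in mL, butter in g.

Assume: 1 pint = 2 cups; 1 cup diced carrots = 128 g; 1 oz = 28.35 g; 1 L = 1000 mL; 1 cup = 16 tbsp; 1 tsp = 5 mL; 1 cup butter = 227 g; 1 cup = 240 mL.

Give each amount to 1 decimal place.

Scaling factor: 15/10 = 3/2 = 1.5.
diced carrots: 1.5 cup × 3/2 × 128 g/cup ÷ 28.35 g/oz ≈ 10.2 oz
coconut milk: 0.5 pint × 3/2 × 2 cup/pint × 240 mL/cup = 360.0 mL
tomato paste: 0.25 tsp × 3/2 ≈ 0.4 tsp
mayonnaise: 1 L × 3/2 × 1000 mL/L = 1500.0 mL
vegetable oil: (2 cup + 9 tbsp = 2.5625 cup) × 3/2 × 240 mL/cup = 922.5 mL
butter: (1 cup + 11 tbsp = 1.6875 cup) × 3/2 × 227 g/cup ≈ 574.6 g

diced carrots: 10.2 oz; coconut milk: 360.0 mL; tomato paste: 0.4 tsp; mayonnaise: 1500.0 mL; vegetable oil: 922.5 mL; butter: 574.6 g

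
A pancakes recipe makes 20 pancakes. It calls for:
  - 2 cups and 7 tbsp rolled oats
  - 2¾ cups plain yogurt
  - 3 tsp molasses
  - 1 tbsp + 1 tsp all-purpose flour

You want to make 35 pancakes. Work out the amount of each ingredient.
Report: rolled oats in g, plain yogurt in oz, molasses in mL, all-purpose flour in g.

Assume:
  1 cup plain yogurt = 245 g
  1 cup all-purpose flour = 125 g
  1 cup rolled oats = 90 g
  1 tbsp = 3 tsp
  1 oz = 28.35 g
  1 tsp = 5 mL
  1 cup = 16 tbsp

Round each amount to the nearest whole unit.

Scaling factor: 35/20 = 7/4 = 1.75.
rolled oats: (2 cup + 7 tbsp = 2.4375 cup) × 7/4 × 90 g/cup ≈ 384 g
plain yogurt: 2.75 cup × 7/4 × 245 g/cup ÷ 28.35 g/oz ≈ 42 oz
molasses: 3 tsp × 7/4 × 5 mL/tsp ≈ 26 mL
all-purpose flour: (1 tbsp + 1 tsp = 4/3 tbsp) × 7/4 ÷ 16 tbsp/cup × 125 g/cup ≈ 18 g

rolled oats: 384 g; plain yogurt: 42 oz; molasses: 26 mL; all-purpose flour: 18 g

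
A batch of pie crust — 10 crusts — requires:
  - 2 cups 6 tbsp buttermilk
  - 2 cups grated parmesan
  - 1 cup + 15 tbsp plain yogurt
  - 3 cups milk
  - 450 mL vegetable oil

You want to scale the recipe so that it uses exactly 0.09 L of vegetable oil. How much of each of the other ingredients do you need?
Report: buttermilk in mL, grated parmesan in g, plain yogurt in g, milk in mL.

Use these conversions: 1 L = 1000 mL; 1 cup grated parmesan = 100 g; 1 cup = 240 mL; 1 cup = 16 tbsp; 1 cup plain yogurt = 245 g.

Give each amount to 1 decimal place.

The original recipe has 0.45 L of vegetable oil, so the scaling factor is 0.09 ÷ 0.45 = 1/5 = 0.2.
buttermilk: (2 cup + 6 tbsp = 2.375 cup) × 1/5 × 240 mL/cup = 114.0 mL
grated parmesan: 2 cup × 1/5 × 100 g/cup = 40.0 g
plain yogurt: (1 cup + 15 tbsp = 1.9375 cup) × 1/5 × 245 g/cup ≈ 94.9 g
milk: 3 cup × 1/5 × 240 mL/cup = 144.0 mL

buttermilk: 114.0 mL; grated parmesan: 40.0 g; plain yogurt: 94.9 g; milk: 144.0 mL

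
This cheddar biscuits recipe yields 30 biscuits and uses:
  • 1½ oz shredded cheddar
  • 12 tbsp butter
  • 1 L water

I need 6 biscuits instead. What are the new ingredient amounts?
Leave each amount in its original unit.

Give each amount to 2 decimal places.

shredded cheddar: 0.30 oz; butter: 2.40 tbsp; water: 0.20 L

Scaling factor: 6/30 = 1/5 = 0.2.
shredded cheddar: 1.5 oz × 1/5 = 0.30 oz
butter: 12 tbsp × 1/5 = 2.40 tbsp
water: 1 L × 1/5 = 0.20 L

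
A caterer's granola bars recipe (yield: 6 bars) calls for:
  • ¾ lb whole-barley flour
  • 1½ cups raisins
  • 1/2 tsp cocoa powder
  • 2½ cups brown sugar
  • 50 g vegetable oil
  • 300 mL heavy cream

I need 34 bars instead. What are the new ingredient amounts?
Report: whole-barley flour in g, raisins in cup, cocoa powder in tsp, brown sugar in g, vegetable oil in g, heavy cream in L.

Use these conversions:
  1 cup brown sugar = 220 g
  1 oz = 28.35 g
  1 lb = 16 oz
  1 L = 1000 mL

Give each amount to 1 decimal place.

Scaling factor: 34/6 = 17/3.
whole-barley flour: 0.75 lb × 17/3 × 16 oz/lb × 28.35 g/oz = 1927.8 g
raisins: 1.5 cup × 17/3 = 8.5 cup
cocoa powder: 0.5 tsp × 17/3 ≈ 2.8 tsp
brown sugar: 2.5 cup × 17/3 × 220 g/cup ≈ 3116.7 g
vegetable oil: 50 g × 17/3 ≈ 283.3 g
heavy cream: 300 mL × 17/3 ÷ 1000 mL/L = 1.7 L

whole-barley flour: 1927.8 g; raisins: 8.5 cup; cocoa powder: 2.8 tsp; brown sugar: 3116.7 g; vegetable oil: 283.3 g; heavy cream: 1.7 L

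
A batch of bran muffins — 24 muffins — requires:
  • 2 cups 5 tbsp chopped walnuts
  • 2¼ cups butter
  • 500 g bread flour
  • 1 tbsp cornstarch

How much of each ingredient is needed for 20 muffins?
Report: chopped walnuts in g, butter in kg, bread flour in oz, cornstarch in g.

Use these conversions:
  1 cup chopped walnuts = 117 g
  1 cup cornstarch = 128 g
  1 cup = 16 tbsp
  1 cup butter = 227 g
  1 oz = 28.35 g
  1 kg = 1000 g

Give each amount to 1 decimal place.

Scaling factor: 20/24 = 5/6.
chopped walnuts: (2 cup + 5 tbsp = 2.3125 cup) × 5/6 × 117 g/cup ≈ 225.5 g
butter: 2.25 cup × 5/6 × 227 g/cup ÷ 1000 g/kg ≈ 0.4 kg
bread flour: 500 g × 5/6 ÷ 28.35 g/oz ≈ 14.7 oz
cornstarch: 1 tbsp × 5/6 ÷ 16 tbsp/cup × 128 g/cup ≈ 6.7 g

chopped walnuts: 225.5 g; butter: 0.4 kg; bread flour: 14.7 oz; cornstarch: 6.7 g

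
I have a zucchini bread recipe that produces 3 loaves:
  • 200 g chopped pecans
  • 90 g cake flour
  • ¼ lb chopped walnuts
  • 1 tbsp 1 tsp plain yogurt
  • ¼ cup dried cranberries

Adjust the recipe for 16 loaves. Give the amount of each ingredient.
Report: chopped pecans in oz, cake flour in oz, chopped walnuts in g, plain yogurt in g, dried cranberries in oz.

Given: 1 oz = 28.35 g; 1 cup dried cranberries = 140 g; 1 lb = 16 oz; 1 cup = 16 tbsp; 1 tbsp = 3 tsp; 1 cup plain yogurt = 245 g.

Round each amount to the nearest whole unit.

chopped pecans: 38 oz; cake flour: 17 oz; chopped walnuts: 605 g; plain yogurt: 109 g; dried cranberries: 7 oz

Scaling factor: 16/3.
chopped pecans: 200 g × 16/3 ÷ 28.35 g/oz ≈ 38 oz
cake flour: 90 g × 16/3 ÷ 28.35 g/oz ≈ 17 oz
chopped walnuts: 0.25 lb × 16/3 × 16 oz/lb × 28.35 g/oz ≈ 605 g
plain yogurt: (1 tbsp + 1 tsp = 4/3 tbsp) × 16/3 ÷ 16 tbsp/cup × 245 g/cup ≈ 109 g
dried cranberries: 0.25 cup × 16/3 × 140 g/cup ÷ 28.35 g/oz ≈ 7 oz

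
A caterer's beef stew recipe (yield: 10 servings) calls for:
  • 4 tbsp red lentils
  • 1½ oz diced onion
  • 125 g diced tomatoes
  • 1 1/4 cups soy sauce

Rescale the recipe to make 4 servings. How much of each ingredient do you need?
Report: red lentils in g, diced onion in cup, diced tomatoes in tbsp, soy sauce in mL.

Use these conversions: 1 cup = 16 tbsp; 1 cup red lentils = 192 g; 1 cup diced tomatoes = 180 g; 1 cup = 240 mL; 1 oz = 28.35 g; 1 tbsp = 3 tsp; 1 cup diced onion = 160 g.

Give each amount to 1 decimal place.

red lentils: 19.2 g; diced onion: 0.1 cup; diced tomatoes: 4.4 tbsp; soy sauce: 120.0 mL

Scaling factor: 4/10 = 2/5 = 0.4.
red lentils: 4 tbsp × 2/5 ÷ 16 tbsp/cup × 192 g/cup = 19.2 g
diced onion: 1.5 oz × 2/5 × 28.35 g/oz ÷ 160 g/cup ≈ 0.1 cup
diced tomatoes: 125 g × 2/5 ÷ 180 g/cup × 16 tbsp/cup ≈ 4.4 tbsp
soy sauce: 1.25 cup × 2/5 × 240 mL/cup = 120.0 mL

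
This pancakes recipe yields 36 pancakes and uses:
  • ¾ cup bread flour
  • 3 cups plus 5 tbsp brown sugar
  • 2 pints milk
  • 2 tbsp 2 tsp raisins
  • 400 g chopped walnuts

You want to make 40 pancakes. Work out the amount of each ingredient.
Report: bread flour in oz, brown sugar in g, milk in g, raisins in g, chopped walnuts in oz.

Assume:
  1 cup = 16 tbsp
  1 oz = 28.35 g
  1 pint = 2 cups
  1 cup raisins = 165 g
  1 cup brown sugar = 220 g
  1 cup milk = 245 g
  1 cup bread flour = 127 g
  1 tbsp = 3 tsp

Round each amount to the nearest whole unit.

bread flour: 4 oz; brown sugar: 810 g; milk: 1089 g; raisins: 31 g; chopped walnuts: 16 oz

Scaling factor: 40/36 = 10/9.
bread flour: 0.75 cup × 10/9 × 127 g/cup ÷ 28.35 g/oz ≈ 4 oz
brown sugar: (3 cup + 5 tbsp = 3.3125 cup) × 10/9 × 220 g/cup ≈ 810 g
milk: 2 pint × 10/9 × 2 cup/pint × 245 g/cup ≈ 1089 g
raisins: (2 tbsp + 2 tsp = 8/3 tbsp) × 10/9 ÷ 16 tbsp/cup × 165 g/cup ≈ 31 g
chopped walnuts: 400 g × 10/9 ÷ 28.35 g/oz ≈ 16 oz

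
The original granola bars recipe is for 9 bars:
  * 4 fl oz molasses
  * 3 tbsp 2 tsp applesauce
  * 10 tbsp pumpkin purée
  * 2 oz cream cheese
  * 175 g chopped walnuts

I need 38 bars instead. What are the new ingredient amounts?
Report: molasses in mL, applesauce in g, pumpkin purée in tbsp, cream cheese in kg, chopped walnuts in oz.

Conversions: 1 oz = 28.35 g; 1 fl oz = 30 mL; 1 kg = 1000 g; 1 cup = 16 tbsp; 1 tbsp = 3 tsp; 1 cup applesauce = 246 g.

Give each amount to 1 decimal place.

Scaling factor: 38/9.
molasses: 4 fl oz × 38/9 × 30 mL/fl oz ≈ 506.7 mL
applesauce: (3 tbsp + 2 tsp = 11/3 tbsp) × 38/9 ÷ 16 tbsp/cup × 246 g/cup ≈ 238.0 g
pumpkin purée: 10 tbsp × 38/9 ≈ 42.2 tbsp
cream cheese: 2 oz × 38/9 × 28.35 g/oz ÷ 1000 g/kg ≈ 0.2 kg
chopped walnuts: 175 g × 38/9 ÷ 28.35 g/oz ≈ 26.1 oz

molasses: 506.7 mL; applesauce: 238.0 g; pumpkin purée: 42.2 tbsp; cream cheese: 0.2 kg; chopped walnuts: 26.1 oz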